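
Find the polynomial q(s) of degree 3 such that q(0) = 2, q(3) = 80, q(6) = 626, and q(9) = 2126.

q(s) = 3s^3 - s^2 + 2s + 2

Using the Lagrange interpolation formula with nodes 0, 3, 6, 9:
  L_0(s) = (s - 3)(s - 6)(s - 9) / -162
  L_1(s) = s(s - 6)(s - 9) / 54
  L_2(s) = s(s - 3)(s - 9) / -54
  L_3(s) = s(s - 3)(s - 6) / 162
Then q(s) = 2·L_0(s) + 80·L_1(s) + 626·L_2(s) + 2126·L_3(s).
Expanding and collecting terms gives q(s) = 3s³ - s² + 2s + 2.
Check: q(3) = 80. ✓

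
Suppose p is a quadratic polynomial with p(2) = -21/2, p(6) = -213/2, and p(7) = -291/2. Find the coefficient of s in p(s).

Write p(s) = as^2 + bs + c. Substituting each data point gives a linear system:
  4a + 2b + c = -21/2
  36a + 6b + c = -213/2
  49a + 7b + c = -291/2
Solving the system yields a = -3, b = 0, c = 3/2.
So p(s) = -3s² + 3/2.
The coefficient of s is 0.

0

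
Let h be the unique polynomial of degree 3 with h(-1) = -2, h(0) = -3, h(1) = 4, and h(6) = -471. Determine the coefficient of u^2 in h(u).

Write h(u) = au^3 + bu^2 + cu + d. Substituting each data point gives a linear system:
  -a + b - c + d = -2
  d = -3
  a + b + c + d = 4
  216a + 36b + 6c + d = -471
Solving the system yields a = -3, b = 4, c = 6, d = -3.
So h(u) = -3u^3 + 4u^2 + 6u - 3.
The coefficient of u^2 is 4.

4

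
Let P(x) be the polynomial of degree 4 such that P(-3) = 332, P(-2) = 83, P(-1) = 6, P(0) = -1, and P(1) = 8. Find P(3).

Write P(x) = ax^4 + bx^3 + cx^2 + dx + e. Substituting each data point gives a linear system:
  81a - 27b + 9c - 3d + e = 332
  16a - 8b + 4c - 2d + e = 83
  a - b + c - d + e = 6
  e = -1
  a + b + c + d + e = 8
Solving the system yields a = 2, b = -5, c = 6, d = 6, e = -1.
So P(x) = 2x^4 - 5x^3 + 6x^2 + 6x - 1.
Then P(3) = 98.

98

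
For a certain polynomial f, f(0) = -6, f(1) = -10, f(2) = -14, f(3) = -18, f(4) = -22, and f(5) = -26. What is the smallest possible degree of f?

1

Forward differences of the values at s = 0, 1, 2, 3, 4, 5:
  f  : -6  -10  -14  -18  -22  -26
  Δ  : -4  -4  -4  -4  -4
  Δ^2: 0  0  0  0
  Δ^3: 0  0  0
  Δ^4: 0  0
  Δ^5: 0
The first differences are constant (-4) and nonzero, while all higher differences vanish, so the minimal degree is 1.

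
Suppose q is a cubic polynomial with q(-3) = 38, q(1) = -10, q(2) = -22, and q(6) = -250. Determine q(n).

q(n) = -n^3 - 5n - 4

Write q(n) = an^3 + bn^2 + cn + d. Substituting each data point gives a linear system:
  -27a + 9b - 3c + d = 38
  a + b + c + d = -10
  8a + 4b + 2c + d = -22
  216a + 36b + 6c + d = -250
Solving the system yields a = -1, b = 0, c = -5, d = -4.
So q(n) = -n³ - 5n - 4.
Check: q(6) = -250. ✓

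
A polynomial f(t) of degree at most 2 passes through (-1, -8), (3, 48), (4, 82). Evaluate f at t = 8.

298

Using the Lagrange interpolation formula with nodes -1, 3, 4:
  L_0(t) = (t - 3)(t - 4) / 20
  L_1(t) = (t + 1)(t - 4) / -4
  L_2(t) = (t + 1)(t - 3) / 5
Then f(t) = -8·L_0(t) + 48·L_1(t) + 82·L_2(t).
Expanding and collecting terms gives f(t) = 4t² + 6t - 6.
Evaluating at t = 8: f(8) = 298.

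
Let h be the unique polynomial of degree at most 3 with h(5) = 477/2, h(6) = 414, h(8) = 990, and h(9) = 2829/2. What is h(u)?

Write h(u) = au^3 + bu^2 + cu + d. Substituting each data point gives a linear system:
  125a + 25b + 5c + d = 477/2
  216a + 36b + 6c + d = 414
  512a + 64b + 8c + d = 990
  729a + 81b + 9c + d = 2829/2
Solving the system yields a = 2, b = -1/2, c = -1, d = 6.
So h(u) = 2u^3 - (1/2)u^2 - u + 6.
Check: h(6) = 414. ✓

h(u) = 2u^3 - (1/2)u^2 - u + 6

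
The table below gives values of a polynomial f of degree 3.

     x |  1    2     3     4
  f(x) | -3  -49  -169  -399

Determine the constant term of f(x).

5

Write f(x) = ax^3 + bx^2 + cx + d. Substituting each data point gives a linear system:
  a + b + c + d = -3
  8a + 4b + 2c + d = -49
  27a + 9b + 3c + d = -169
  64a + 16b + 4c + d = -399
Solving the system yields a = -6, b = -1, c = -1, d = 5.
So f(x) = -6x³ - x² - x + 5.
The constant term is 5.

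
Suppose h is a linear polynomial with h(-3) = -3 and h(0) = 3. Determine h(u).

Write h(u) = au + b. Substituting each data point gives a linear system:
  -3a + b = -3
  b = 3
Solving the system yields a = 2, b = 3.
So h(u) = 2u + 3.
Check: h(0) = 3. ✓

h(u) = 2u + 3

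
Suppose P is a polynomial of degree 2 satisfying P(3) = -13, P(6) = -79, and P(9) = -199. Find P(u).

Write P(u) = au^2 + bu + c. Substituting each data point gives a linear system:
  9a + 3b + c = -13
  36a + 6b + c = -79
  81a + 9b + c = -199
Solving the system yields a = -3, b = 5, c = -1.
So P(u) = -3u^2 + 5u - 1.
Check: P(9) = -199. ✓

P(u) = -3u^2 + 5u - 1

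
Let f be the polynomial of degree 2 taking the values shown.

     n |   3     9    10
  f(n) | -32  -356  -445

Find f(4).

Write f(n) = an^2 + bn + c. Substituting each data point gives a linear system:
  9a + 3b + c = -32
  81a + 9b + c = -356
  100a + 10b + c = -445
Solving the system yields a = -5, b = 6, c = -5.
So f(n) = -5n^2 + 6n - 5.
Then f(4) = -61.

-61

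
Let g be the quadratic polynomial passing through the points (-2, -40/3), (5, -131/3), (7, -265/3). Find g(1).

Write g(t) = at^2 + bt + c. Substituting each data point gives a linear system:
  4a - 2b + c = -40/3
  25a + 5b + c = -131/3
  49a + 7b + c = -265/3
Solving the system yields a = -2, b = 5/3, c = -2.
So g(t) = -2t^2 + (5/3)t - 2.
Then g(1) = -7/3.

-7/3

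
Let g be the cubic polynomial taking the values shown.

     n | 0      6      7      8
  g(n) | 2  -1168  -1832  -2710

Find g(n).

Using the Lagrange interpolation formula with nodes 0, 6, 7, 8:
  L_0(n) = (n - 6)(n - 7)(n - 8) / -336
  L_1(n) = n(n - 7)(n - 8) / 12
  L_2(n) = n(n - 6)(n - 8) / -7
  L_3(n) = n(n - 6)(n - 7) / 16
Then g(n) = 2·L_0(n) - 1168·L_1(n) - 1832·L_2(n) - 2710·L_3(n).
Expanding and collecting terms gives g(n) = -5n^3 - 2n^2 - 3n + 2.
Check: g(7) = -1832. ✓

g(n) = -5n^3 - 2n^2 - 3n + 2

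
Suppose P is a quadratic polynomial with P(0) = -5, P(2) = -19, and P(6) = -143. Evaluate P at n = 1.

Write P(n) = an^2 + bn + c. Substituting each data point gives a linear system:
  c = -5
  4a + 2b + c = -19
  36a + 6b + c = -143
Solving the system yields a = -4, b = 1, c = -5.
So P(n) = -4n² + n - 5.
Then P(1) = -8.

-8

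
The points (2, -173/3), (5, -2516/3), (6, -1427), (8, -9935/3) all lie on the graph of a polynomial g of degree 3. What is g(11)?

-25346/3

Write g(n) = an^3 + bn^2 + cn + d. Substituting each data point gives a linear system:
  8a + 4b + 2c + d = -173/3
  125a + 25b + 5c + d = -2516/3
  216a + 36b + 6c + d = -1427
  512a + 64b + 8c + d = -9935/3
Solving the system yields a = -6, b = -4, c = 5/3, d = 3.
So g(n) = -6n^3 - 4n^2 + (5/3)n + 3.
Then g(11) = -25346/3.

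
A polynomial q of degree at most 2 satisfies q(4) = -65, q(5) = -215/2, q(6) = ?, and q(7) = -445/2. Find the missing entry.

-160

On equispaced nodes a degree-2 polynomial has vanishing third forward difference, so
  - q(4) + 3·q(5) - 3·q(6) + q(7) = 0.
Substituting the known values and solving for q(6):
  -3·q(6) = 480
  q(6) = -160.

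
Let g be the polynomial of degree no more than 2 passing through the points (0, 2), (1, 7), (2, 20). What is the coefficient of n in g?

Write g(n) = an^2 + bn + c. Substituting each data point gives a linear system:
  c = 2
  a + b + c = 7
  4a + 2b + c = 20
Solving the system yields a = 4, b = 1, c = 2.
So g(n) = 4n² + n + 2.
The coefficient of n is 1.

1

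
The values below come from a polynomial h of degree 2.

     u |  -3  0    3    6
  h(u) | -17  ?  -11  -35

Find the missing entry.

-5

The 3 known points determine the degree-2 polynomial uniquely.
Write h(u) = au^2 + bu + c. Substituting each data point gives a linear system:
  9a - 3b + c = -17
  9a + 3b + c = -11
  36a + 6b + c = -35
Solving the system yields a = -1, b = 1, c = -5.
So h(u) = -u² + u - 5.
Then h(0) = -5.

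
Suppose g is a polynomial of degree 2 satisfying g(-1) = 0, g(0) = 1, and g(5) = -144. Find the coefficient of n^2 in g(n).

-5

Write g(n) = an^2 + bn + c. Substituting each data point gives a linear system:
  a - b + c = 0
  c = 1
  25a + 5b + c = -144
Solving the system yields a = -5, b = -4, c = 1.
So g(n) = -5n² - 4n + 1.
The leading coefficient is -5.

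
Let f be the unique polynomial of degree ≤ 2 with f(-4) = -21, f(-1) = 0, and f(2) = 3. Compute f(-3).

Using the Lagrange interpolation formula with nodes -4, -1, 2:
  L_0(u) = (u + 1)(u - 2) / 18
  L_1(u) = (u + 4)(u - 2) / -9
  L_2(u) = (u + 4)(u + 1) / 18
Then f(u) = -21·L_0(u) + 0·L_1(u) + 3·L_2(u).
Expanding and collecting terms gives f(u) = -u^2 + 2u + 3.
Evaluating at u = -3: f(-3) = -12.

-12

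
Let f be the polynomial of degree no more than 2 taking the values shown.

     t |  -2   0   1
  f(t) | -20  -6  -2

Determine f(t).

Using the Lagrange interpolation formula with nodes -2, 0, 1:
  L_0(t) = t(t - 1) / 6
  L_1(t) = (t + 2)(t - 1) / -2
  L_2(t) = (t + 2)t / 3
Then f(t) = -20·L_0(t) - 6·L_1(t) - 2·L_2(t).
Expanding and collecting terms gives f(t) = -t² + 5t - 6.
Check: f(1) = -2. ✓

f(t) = -t^2 + 5t - 6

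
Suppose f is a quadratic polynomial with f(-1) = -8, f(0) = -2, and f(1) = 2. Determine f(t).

Write f(t) = at^2 + bt + c. Substituting each data point gives a linear system:
  a - b + c = -8
  c = -2
  a + b + c = 2
Solving the system yields a = -1, b = 5, c = -2.
So f(t) = -t^2 + 5t - 2.
Check: f(1) = 2. ✓

f(t) = -t^2 + 5t - 2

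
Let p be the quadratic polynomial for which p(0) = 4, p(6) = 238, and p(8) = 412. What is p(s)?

p(s) = 6s^2 + 3s + 4

Write p(s) = as^2 + bs + c. Substituting each data point gives a linear system:
  c = 4
  36a + 6b + c = 238
  64a + 8b + c = 412
Solving the system yields a = 6, b = 3, c = 4.
So p(s) = 6s² + 3s + 4.
Check: p(6) = 238. ✓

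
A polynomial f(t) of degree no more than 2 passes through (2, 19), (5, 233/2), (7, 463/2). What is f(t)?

f(t) = 5t^2 - (5/2)t + 4

Write f(t) = at^2 + bt + c. Substituting each data point gives a linear system:
  4a + 2b + c = 19
  25a + 5b + c = 233/2
  49a + 7b + c = 463/2
Solving the system yields a = 5, b = -5/2, c = 4.
So f(t) = 5t^2 - (5/2)t + 4.
Check: f(5) = 233/2. ✓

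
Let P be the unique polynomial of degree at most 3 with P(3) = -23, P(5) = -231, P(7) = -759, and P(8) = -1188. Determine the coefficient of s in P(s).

Write P(s) = as^3 + bs^2 + cs + d. Substituting each data point gives a linear system:
  27a + 9b + 3c + d = -23
  125a + 25b + 5c + d = -231
  343a + 49b + 7c + d = -759
  512a + 64b + 8c + d = -1188
Solving the system yields a = -3, b = 5, c = 3, d = 4.
So P(s) = -3s^3 + 5s^2 + 3s + 4.
The coefficient of s is 3.

3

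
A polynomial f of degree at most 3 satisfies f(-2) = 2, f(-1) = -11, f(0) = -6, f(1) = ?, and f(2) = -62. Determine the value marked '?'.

On equispaced nodes a degree-3 polynomial has vanishing fourth forward difference, so
  f(-2) - 4·f(-1) + 6·f(0) - 4·f(1) + f(2) = 0.
Substituting the known values and solving for f(1):
  -4·f(1) = 52
  f(1) = -13.

-13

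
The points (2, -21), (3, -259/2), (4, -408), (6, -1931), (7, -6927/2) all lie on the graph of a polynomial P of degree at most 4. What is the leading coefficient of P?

Write P(u) = au^4 + bu^3 + cu^2 + du + e. Substituting each data point gives a linear system:
  16a + 8b + 4c + 2d + e = -21
  81a + 27b + 9c + 3d + e = -259/2
  256a + 64b + 16c + 4d + e = -408
  1296a + 216b + 36c + 6d + e = -1931
  2401a + 343b + 49c + 7d + e = -6927/2
Solving the system yields a = -1, b = -4, c = 6, d = 5/2, e = -2.
So P(u) = -u⁴ - 4u³ + 6u² + (5/2)u - 2.
The leading coefficient is -1.

-1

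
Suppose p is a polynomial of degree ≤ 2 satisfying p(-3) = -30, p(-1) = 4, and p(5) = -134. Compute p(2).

Using the Lagrange interpolation formula with nodes -3, -1, 5:
  L_0(x) = (x + 1)(x - 5) / 16
  L_1(x) = (x + 3)(x - 5) / -12
  L_2(x) = (x + 3)(x + 1) / 48
Then p(x) = -30·L_0(x) + 4·L_1(x) - 134·L_2(x).
Expanding and collecting terms gives p(x) = -5x^2 - 3x + 6.
Evaluating at x = 2: p(2) = -20.

-20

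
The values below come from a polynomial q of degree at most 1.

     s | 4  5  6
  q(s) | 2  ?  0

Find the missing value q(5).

1

On equispaced nodes a degree-1 polynomial has vanishing second forward difference, so
  q(4) - 2·q(5) + q(6) = 0.
Substituting the known values and solving for q(5):
  -2·q(5) = -2
  q(5) = 1.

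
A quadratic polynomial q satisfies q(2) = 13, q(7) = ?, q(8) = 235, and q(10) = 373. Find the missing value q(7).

The 3 known points determine the degree-2 polynomial uniquely.
Write q(t) = at^2 + bt + c. Substituting each data point gives a linear system:
  4a + 2b + c = 13
  64a + 8b + c = 235
  100a + 10b + c = 373
Solving the system yields a = 4, b = -3, c = 3.
So q(t) = 4t^2 - 3t + 3.
Then q(7) = 178.

178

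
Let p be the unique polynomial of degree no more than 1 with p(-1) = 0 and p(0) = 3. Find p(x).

Write p(x) = ax + b. Substituting each data point gives a linear system:
  -a + b = 0
  b = 3
Solving the system yields a = 3, b = 3.
So p(x) = 3x + 3.
Check: p(-1) = 0. ✓

p(x) = 3x + 3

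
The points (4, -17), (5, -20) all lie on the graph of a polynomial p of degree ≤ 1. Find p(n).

p(n) = -3n - 5

Write p(n) = an + b. Substituting each data point gives a linear system:
  4a + b = -17
  5a + b = -20
Solving the system yields a = -3, b = -5.
So p(n) = -3n - 5.
Check: p(5) = -20. ✓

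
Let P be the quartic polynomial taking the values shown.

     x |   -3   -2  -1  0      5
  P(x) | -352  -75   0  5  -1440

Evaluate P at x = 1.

0

Write P(x) = ax^4 + bx^3 + cx^2 + dx + e. Substituting each data point gives a linear system:
  81a - 27b + 9c - 3d + e = -352
  16a - 8b + 4c - 2d + e = -75
  a - b + c - d + e = 0
  e = 5
  625a + 125b + 25c + 5d + e = -1440
Solving the system yields a = -3, b = 4, c = -2, d = -4, e = 5.
So P(x) = -3x^4 + 4x^3 - 2x^2 - 4x + 5.
Then P(1) = 0.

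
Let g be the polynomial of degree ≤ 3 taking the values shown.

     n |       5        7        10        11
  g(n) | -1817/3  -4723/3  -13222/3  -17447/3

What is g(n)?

Using the Lagrange interpolation formula with nodes 5, 7, 10, 11:
  L_0(n) = (n - 7)(n - 10)(n - 11) / -60
  L_1(n) = (n - 5)(n - 10)(n - 11) / 24
  L_2(n) = (n - 5)(n - 7)(n - 11) / -15
  L_3(n) = (n - 5)(n - 7)(n - 10) / 24
Then g(n) = -1817/3·L_0(n) - 4723/3·L_1(n) - 13222/3·L_2(n) - 17447/3·L_3(n).
Expanding and collecting terms gives g(n) = -4n³ - 4n² - (1/3)n - 4.
Check: g(11) = -17447/3. ✓

g(n) = -4n^3 - 4n^2 - (1/3)n - 4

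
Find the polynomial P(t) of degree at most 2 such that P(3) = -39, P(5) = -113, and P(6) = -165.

P(t) = -5t^2 + 3t - 3

Using the Lagrange interpolation formula with nodes 3, 5, 6:
  L_0(t) = (t - 5)(t - 6) / 6
  L_1(t) = (t - 3)(t - 6) / -2
  L_2(t) = (t - 3)(t - 5) / 3
Then P(t) = -39·L_0(t) - 113·L_1(t) - 165·L_2(t).
Expanding and collecting terms gives P(t) = -5t² + 3t - 3.
Check: P(5) = -113. ✓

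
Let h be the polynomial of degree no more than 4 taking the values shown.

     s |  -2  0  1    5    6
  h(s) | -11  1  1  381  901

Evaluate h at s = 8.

3249

Using the Lagrange interpolation formula with nodes -2, 0, 1, 5, 6:
  L_0(s) = s(s - 1)(s - 5)(s - 6) / 336
  L_1(s) = (s + 2)(s - 1)(s - 5)(s - 6) / -60
  L_2(s) = (s + 2)s(s - 5)(s - 6) / 60
  L_3(s) = (s + 2)s(s - 1)(s - 6) / -140
  L_4(s) = (s + 2)s(s - 1)(s - 5) / 240
Then h(s) = -11·L_0(s) + 1·L_1(s) + 1·L_2(s) + 381·L_3(s) + 901·L_4(s).
Expanding and collecting terms gives h(s) = s⁴ - s³ - 6s² + 6s + 1.
Evaluating at s = 8: h(8) = 3249.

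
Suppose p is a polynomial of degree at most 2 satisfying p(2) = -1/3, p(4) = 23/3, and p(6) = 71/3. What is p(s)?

Write p(s) = as^2 + bs + c. Substituting each data point gives a linear system:
  4a + 2b + c = -1/3
  16a + 4b + c = 23/3
  36a + 6b + c = 71/3
Solving the system yields a = 1, b = -2, c = -1/3.
So p(s) = s² - 2s - 1/3.
Check: p(2) = -1/3. ✓

p(s) = s^2 - 2s - 1/3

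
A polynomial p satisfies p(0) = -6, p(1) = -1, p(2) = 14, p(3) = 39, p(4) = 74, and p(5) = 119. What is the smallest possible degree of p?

2

Forward differences of the values at s = 0, 1, 2, 3, 4, 5:
  p  : -6  -1  14  39  74  119
  Δ  : 5  15  25  35  45
  Δ^2: 10  10  10  10
  Δ^3: 0  0  0
  Δ^4: 0  0
  Δ^5: 0
The second differences are constant (10) and nonzero, while all higher differences vanish, so the minimal degree is 2.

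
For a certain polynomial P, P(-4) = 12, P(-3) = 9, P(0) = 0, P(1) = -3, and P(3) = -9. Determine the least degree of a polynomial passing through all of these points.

Divided differences on the nodes -4, -3, 0, 1, 3:
  order 0: 12  9  0  -3  -9
  order 1: -3  -3  -3  -3
  order 2: 0  0  0
  order 3: 0  0
  order 4: 0
The order-1 divided differences are all -3 (nonzero) and every higher order vanishes, so the data lies on a polynomial of degree exactly 1.

1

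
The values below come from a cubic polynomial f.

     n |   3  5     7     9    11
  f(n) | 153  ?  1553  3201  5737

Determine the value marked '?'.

The 4 known points determine the degree-3 polynomial uniquely.
Write f(n) = an^3 + bn^2 + cn + d. Substituting each data point gives a linear system:
  27a + 9b + 3c + d = 153
  343a + 49b + 7c + d = 1553
  729a + 81b + 9c + d = 3201
  1331a + 121b + 11c + d = 5737
Solving the system yields a = 4, b = 3, c = 4, d = 6.
So f(n) = 4n³ + 3n² + 4n + 6.
Then f(5) = 601.

601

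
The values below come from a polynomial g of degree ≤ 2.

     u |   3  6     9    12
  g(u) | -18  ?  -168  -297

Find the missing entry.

On equispaced nodes a degree-2 polynomial has vanishing third forward difference, so
  - g(3) + 3·g(6) - 3·g(9) + g(12) = 0.
Substituting the known values and solving for g(6):
  3·g(6) = -225
  g(6) = -75.

-75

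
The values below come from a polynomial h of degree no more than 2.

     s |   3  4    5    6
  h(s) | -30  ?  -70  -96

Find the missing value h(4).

-48

On equispaced nodes a degree-2 polynomial has vanishing third forward difference, so
  - h(3) + 3·h(4) - 3·h(5) + h(6) = 0.
Substituting the known values and solving for h(4):
  3·h(4) = -144
  h(4) = -48.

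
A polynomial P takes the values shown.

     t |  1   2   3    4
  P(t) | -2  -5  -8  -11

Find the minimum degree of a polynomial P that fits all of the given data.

Forward differences of the values at t = 1, 2, 3, 4:
  P  : -2  -5  -8  -11
  Δ  : -3  -3  -3
  Δ^2: 0  0
  Δ^3: 0
The first differences are constant (-3) and nonzero, while all higher differences vanish, so the minimal degree is 1.

1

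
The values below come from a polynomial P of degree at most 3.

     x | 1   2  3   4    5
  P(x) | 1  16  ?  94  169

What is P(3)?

45

The 4 known points determine the degree-3 polynomial uniquely.
Write P(x) = ax^3 + bx^2 + cx + d. Substituting each data point gives a linear system:
  a + b + c + d = 1
  8a + 4b + 2c + d = 16
  64a + 16b + 4c + d = 94
  125a + 25b + 5c + d = 169
Solving the system yields a = 1, b = 1, c = 5, d = -6.
So P(x) = x³ + x² + 5x - 6.
Then P(3) = 45.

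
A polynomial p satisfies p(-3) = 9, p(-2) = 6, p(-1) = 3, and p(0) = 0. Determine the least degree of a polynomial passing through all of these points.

1

Forward differences of the values at u = -3, -2, -1, 0:
  p  : 9  6  3  0
  Δ  : -3  -3  -3
  Δ^2: 0  0
  Δ^3: 0
The first differences are constant (-3) and nonzero, while all higher differences vanish, so the minimal degree is 1.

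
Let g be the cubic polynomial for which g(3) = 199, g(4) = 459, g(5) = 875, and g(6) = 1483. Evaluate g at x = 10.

6555

Write g(x) = ax^3 + bx^2 + cx + d. Substituting each data point gives a linear system:
  27a + 9b + 3c + d = 199
  64a + 16b + 4c + d = 459
  125a + 25b + 5c + d = 875
  216a + 36b + 6c + d = 1483
Solving the system yields a = 6, b = 6, c = -4, d = -5.
So g(x) = 6x³ + 6x² - 4x - 5.
Then g(10) = 6555.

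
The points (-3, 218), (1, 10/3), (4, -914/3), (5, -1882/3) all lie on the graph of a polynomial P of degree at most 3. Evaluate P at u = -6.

1492

Using the Lagrange interpolation formula with nodes -3, 1, 4, 5:
  L_0(u) = (u - 1)(u - 4)(u - 5) / -224
  L_1(u) = (u + 3)(u - 4)(u - 5) / 48
  L_2(u) = (u + 3)(u - 1)(u - 5) / -21
  L_3(u) = (u + 3)(u - 1)(u - 4) / 32
Then P(u) = 218·L_0(u) + 10/3·L_1(u) - 914/3·L_2(u) - 1882/3·L_3(u).
Expanding and collecting terms gives P(u) = -6u^3 + 5u^2 - (5/3)u + 6.
Evaluating at u = -6: P(-6) = 1492.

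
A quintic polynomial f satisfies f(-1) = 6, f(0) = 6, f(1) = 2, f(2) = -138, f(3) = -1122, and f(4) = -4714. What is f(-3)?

Forward differences of the values at s = -1, 0, 1, 2, 3, 4:
  f  : 6  6  2  -138  -1122  -4714
  Δ  : 0  -4  -140  -984  -3592
  Δ^2: -4  -136  -844  -2608
  Δ^3: -132  -708  -1764
  Δ^4: -576  -1056
  Δ^5: -480
The fifth differences are constant, confirming degree 5.
Interpolating (Newton forward form) and evaluating at s = -3 gives f(-3) = 522.

522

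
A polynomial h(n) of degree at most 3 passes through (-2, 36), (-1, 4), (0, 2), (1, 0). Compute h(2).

Using the Lagrange interpolation formula with nodes -2, -1, 0, 1:
  L_0(n) = (n + 1)n(n - 1) / -6
  L_1(n) = (n + 2)n(n - 1) / 2
  L_2(n) = (n + 2)(n + 1)(n - 1) / -2
  L_3(n) = (n + 2)(n + 1)n / 6
Then h(n) = 36·L_0(n) + 4·L_1(n) + 2·L_2(n) + 0·L_3(n).
Expanding and collecting terms gives h(n) = -5n³ + 3n + 2.
Evaluating at n = 2: h(2) = -32.

-32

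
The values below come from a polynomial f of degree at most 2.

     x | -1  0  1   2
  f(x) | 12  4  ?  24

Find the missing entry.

On equispaced nodes a degree-2 polynomial has vanishing third forward difference, so
  - f(-1) + 3·f(0) - 3·f(1) + f(2) = 0.
Substituting the known values and solving for f(1):
  -3·f(1) = -24
  f(1) = 8.

8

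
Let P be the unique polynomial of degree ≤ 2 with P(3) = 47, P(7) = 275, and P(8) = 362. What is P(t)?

Write P(t) = at^2 + bt + c. Substituting each data point gives a linear system:
  9a + 3b + c = 47
  49a + 7b + c = 275
  64a + 8b + c = 362
Solving the system yields a = 6, b = -3, c = 2.
So P(t) = 6t^2 - 3t + 2.
Check: P(7) = 275. ✓

P(t) = 6t^2 - 3t + 2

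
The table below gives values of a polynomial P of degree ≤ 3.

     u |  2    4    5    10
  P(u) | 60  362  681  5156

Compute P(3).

Write P(u) = au^3 + bu^2 + cu + d. Substituting each data point gives a linear system:
  8a + 4b + 2c + d = 60
  64a + 16b + 4c + d = 362
  125a + 25b + 5c + d = 681
  1000a + 100b + 10c + d = 5156
Solving the system yields a = 5, b = 1, c = 5, d = 6.
So P(u) = 5u^3 + u^2 + 5u + 6.
Then P(3) = 165.

165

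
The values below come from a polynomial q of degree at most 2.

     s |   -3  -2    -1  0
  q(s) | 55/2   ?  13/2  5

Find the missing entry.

14

On equispaced nodes a degree-2 polynomial has vanishing third forward difference, so
  - q(-3) + 3·q(-2) - 3·q(-1) + q(0) = 0.
Substituting the known values and solving for q(-2):
  3·q(-2) = 42
  q(-2) = 14.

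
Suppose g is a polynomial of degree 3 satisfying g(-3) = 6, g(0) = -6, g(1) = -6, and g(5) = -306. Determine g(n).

g(n) = -2n^3 - 3n^2 + 5n - 6

Write g(n) = an^3 + bn^2 + cn + d. Substituting each data point gives a linear system:
  -27a + 9b - 3c + d = 6
  d = -6
  a + b + c + d = -6
  125a + 25b + 5c + d = -306
Solving the system yields a = -2, b = -3, c = 5, d = -6.
So g(n) = -2n^3 - 3n^2 + 5n - 6.
Check: g(5) = -306. ✓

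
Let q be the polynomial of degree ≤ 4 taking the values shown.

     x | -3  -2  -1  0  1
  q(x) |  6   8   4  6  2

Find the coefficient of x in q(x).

3

Write q(x) = ax^4 + bx^3 + cx^2 + dx + e. Substituting each data point gives a linear system:
  81a - 27b + 9c - 3d + e = 6
  16a - 8b + 4c - 2d + e = 8
  a - b + c - d + e = 4
  e = 6
  a + b + c + d + e = 2
Solving the system yields a = -1, b = -4, c = -2, d = 3, e = 6.
So q(x) = -x^4 - 4x^3 - 2x^2 + 3x + 6.
The coefficient of x is 3.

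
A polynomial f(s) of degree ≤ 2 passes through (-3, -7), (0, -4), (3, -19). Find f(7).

-67

Write f(s) = as^2 + bs + c. Substituting each data point gives a linear system:
  9a - 3b + c = -7
  c = -4
  9a + 3b + c = -19
Solving the system yields a = -1, b = -2, c = -4.
So f(s) = -s^2 - 2s - 4.
Then f(7) = -67.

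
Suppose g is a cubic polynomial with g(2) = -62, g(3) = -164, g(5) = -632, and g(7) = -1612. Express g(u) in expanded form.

g(u) = -4u^3 - 4u^2 - 6u - 2

Using the Lagrange interpolation formula with nodes 2, 3, 5, 7:
  L_0(u) = (u - 3)(u - 5)(u - 7) / -15
  L_1(u) = (u - 2)(u - 5)(u - 7) / 8
  L_2(u) = (u - 2)(u - 3)(u - 7) / -12
  L_3(u) = (u - 2)(u - 3)(u - 5) / 40
Then g(u) = -62·L_0(u) - 164·L_1(u) - 632·L_2(u) - 1612·L_3(u).
Expanding and collecting terms gives g(u) = -4u³ - 4u² - 6u - 2.
Check: g(2) = -62. ✓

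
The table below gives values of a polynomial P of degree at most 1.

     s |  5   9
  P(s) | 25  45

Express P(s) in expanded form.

Write P(s) = as + b. Substituting each data point gives a linear system:
  5a + b = 25
  9a + b = 45
Solving the system yields a = 5, b = 0.
So P(s) = 5s.
Check: P(5) = 25. ✓

P(s) = 5s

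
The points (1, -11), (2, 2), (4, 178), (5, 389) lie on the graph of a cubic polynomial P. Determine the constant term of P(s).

-6

Write P(s) = as^3 + bs^2 + cs + d. Substituting each data point gives a linear system:
  a + b + c + d = -11
  8a + 4b + 2c + d = 2
  64a + 16b + 4c + d = 178
  125a + 25b + 5c + d = 389
Solving the system yields a = 4, b = -3, c = -6, d = -6.
So P(s) = 4s^3 - 3s^2 - 6s - 6.
The constant term is -6.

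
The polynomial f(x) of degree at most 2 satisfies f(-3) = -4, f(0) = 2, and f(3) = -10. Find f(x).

f(x) = -x^2 - x + 2

Write f(x) = ax^2 + bx + c. Substituting each data point gives a linear system:
  9a - 3b + c = -4
  c = 2
  9a + 3b + c = -10
Solving the system yields a = -1, b = -1, c = 2.
So f(x) = -x^2 - x + 2.
Check: f(3) = -10. ✓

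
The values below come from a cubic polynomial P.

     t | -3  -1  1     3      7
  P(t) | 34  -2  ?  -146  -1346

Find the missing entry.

-14

The 4 known points determine the degree-3 polynomial uniquely.
Write P(t) = at^3 + bt^2 + ct + d. Substituting each data point gives a linear system:
  -27a + 9b - 3c + d = 34
  -a + b - c + d = -2
  27a + 9b + 3c + d = -146
  343a + 49b + 7c + d = -1346
Solving the system yields a = -3, b = -6, c = -3, d = -2.
So P(t) = -3t³ - 6t² - 3t - 2.
Then P(1) = -14.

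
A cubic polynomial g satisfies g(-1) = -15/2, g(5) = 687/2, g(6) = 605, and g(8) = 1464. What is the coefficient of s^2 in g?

-1

Write g(s) = as^3 + bs^2 + cs + d. Substituting each data point gives a linear system:
  -a + b - c + d = -15/2
  125a + 25b + 5c + d = 687/2
  216a + 36b + 6c + d = 605
  512a + 64b + 8c + d = 1464
Solving the system yields a = 3, b = -1, c = -1/2, d = -4.
So g(s) = 3s^3 - s^2 - (1/2)s - 4.
The coefficient of s^2 is -1.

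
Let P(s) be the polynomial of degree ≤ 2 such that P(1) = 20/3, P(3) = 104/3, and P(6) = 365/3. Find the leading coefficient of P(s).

3

Write P(s) = as^2 + bs + c. Substituting each data point gives a linear system:
  a + b + c = 20/3
  9a + 3b + c = 104/3
  36a + 6b + c = 365/3
Solving the system yields a = 3, b = 2, c = 5/3.
So P(s) = 3s^2 + 2s + 5/3.
The leading coefficient is 3.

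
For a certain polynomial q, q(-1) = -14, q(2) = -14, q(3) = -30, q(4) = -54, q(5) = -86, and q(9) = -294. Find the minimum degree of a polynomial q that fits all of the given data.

Divided differences on the nodes -1, 2, 3, 4, 5, 9:
  order 0: -14  -14  -30  -54  -86  -294
  order 1: 0  -16  -24  -32  -52
  order 2: -4  -4  -4  -4
  order 3: 0  0  0
  order 4: 0  0
  order 5: 0
The order-2 divided differences are all -4 (nonzero) and every higher order vanishes, so the data lies on a polynomial of degree exactly 2.

2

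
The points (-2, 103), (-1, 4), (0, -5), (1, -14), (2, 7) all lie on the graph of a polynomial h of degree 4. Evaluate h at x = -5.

Write h(x) = ax^4 + bx^3 + cx^2 + dx + e. Substituting each data point gives a linear system:
  16a - 8b + 4c - 2d + e = 103
  a - b + c - d + e = 4
  e = -5
  a + b + c + d + e = -14
  16a + 8b + 4c + 2d + e = 7
Solving the system yields a = 5, b = -5, c = -5, d = -4, e = -5.
So h(x) = 5x^4 - 5x^3 - 5x^2 - 4x - 5.
Then h(-5) = 3640.

3640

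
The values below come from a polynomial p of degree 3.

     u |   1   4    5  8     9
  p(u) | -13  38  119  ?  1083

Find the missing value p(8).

722

The 4 known points determine the degree-3 polynomial uniquely.
Write p(u) = au^3 + bu^2 + cu + d. Substituting each data point gives a linear system:
  a + b + c + d = -13
  64a + 16b + 4c + d = 38
  125a + 25b + 5c + d = 119
  729a + 81b + 9c + d = 1083
Solving the system yields a = 2, b = -4, c = -5, d = -6.
So p(u) = 2u^3 - 4u^2 - 5u - 6.
Then p(8) = 722.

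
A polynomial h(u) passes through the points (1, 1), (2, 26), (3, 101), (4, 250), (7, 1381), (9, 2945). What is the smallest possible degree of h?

Divided differences on the nodes 1, 2, 3, 4, 7, 9:
  order 0: 1  26  101  250  1381  2945
  order 1: 25  75  149  377  782
  order 2: 25  37  57  81
  order 3: 4  4  4
  order 4: 0  0
  order 5: 0
The order-3 divided differences are all 4 (nonzero) and every higher order vanishes, so the data lies on a polynomial of degree exactly 3.

3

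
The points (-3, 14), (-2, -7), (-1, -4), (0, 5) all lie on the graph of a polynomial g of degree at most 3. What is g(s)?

g(s) = -3s^3 - 6s^2 + 6s + 5

Using the Lagrange interpolation formula with nodes -3, -2, -1, 0:
  L_0(s) = (s + 2)(s + 1)s / -6
  L_1(s) = (s + 3)(s + 1)s / 2
  L_2(s) = (s + 3)(s + 2)s / -2
  L_3(s) = (s + 3)(s + 2)(s + 1) / 6
Then g(s) = 14·L_0(s) - 7·L_1(s) - 4·L_2(s) + 5·L_3(s).
Expanding and collecting terms gives g(s) = -3s³ - 6s² + 6s + 5.
Check: g(-2) = -7. ✓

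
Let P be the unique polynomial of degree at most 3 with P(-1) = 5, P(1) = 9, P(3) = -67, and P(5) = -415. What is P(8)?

-1867

Using the Lagrange interpolation formula with nodes -1, 1, 3, 5:
  L_0(x) = (x - 1)(x - 3)(x - 5) / -48
  L_1(x) = (x + 1)(x - 3)(x - 5) / 16
  L_2(x) = (x + 1)(x - 1)(x - 5) / -16
  L_3(x) = (x + 1)(x - 1)(x - 3) / 48
Then P(x) = 5·L_0(x) + 9·L_1(x) - 67·L_2(x) - 415·L_3(x).
Expanding and collecting terms gives P(x) = -4x^3 + 2x^2 + 6x + 5.
Evaluating at x = 8: P(8) = -1867.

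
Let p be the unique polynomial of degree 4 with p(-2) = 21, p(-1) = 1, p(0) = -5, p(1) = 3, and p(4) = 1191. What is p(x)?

Write p(x) = ax^4 + bx^3 + cx^2 + dx + e. Substituting each data point gives a linear system:
  16a - 8b + 4c - 2d + e = 21
  a - b + c - d + e = 1
  e = -5
  a + b + c + d + e = 3
  256a + 64b + 16c + 4d + e = 1191
Solving the system yields a = 3, b = 6, c = 4, d = -5, e = -5.
So p(x) = 3x^4 + 6x^3 + 4x^2 - 5x - 5.
Check: p(4) = 1191. ✓

p(x) = 3x^4 + 6x^3 + 4x^2 - 5x - 5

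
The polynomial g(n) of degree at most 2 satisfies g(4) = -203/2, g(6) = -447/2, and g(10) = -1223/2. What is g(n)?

Write g(n) = an^2 + bn + c. Substituting each data point gives a linear system:
  16a + 4b + c = -203/2
  36a + 6b + c = -447/2
  100a + 10b + c = -1223/2
Solving the system yields a = -6, b = -1, c = -3/2.
So g(n) = -6n^2 - n - 3/2.
Check: g(10) = -1223/2. ✓

g(n) = -6n^2 - n - 3/2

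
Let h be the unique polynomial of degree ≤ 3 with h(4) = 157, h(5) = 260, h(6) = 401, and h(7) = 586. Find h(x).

h(x) = x^3 + 4x^2 + 6x + 5

Using the Lagrange interpolation formula with nodes 4, 5, 6, 7:
  L_0(x) = (x - 5)(x - 6)(x - 7) / -6
  L_1(x) = (x - 4)(x - 6)(x - 7) / 2
  L_2(x) = (x - 4)(x - 5)(x - 7) / -2
  L_3(x) = (x - 4)(x - 5)(x - 6) / 6
Then h(x) = 157·L_0(x) + 260·L_1(x) + 401·L_2(x) + 586·L_3(x).
Expanding and collecting terms gives h(x) = x^3 + 4x^2 + 6x + 5.
Check: h(4) = 157. ✓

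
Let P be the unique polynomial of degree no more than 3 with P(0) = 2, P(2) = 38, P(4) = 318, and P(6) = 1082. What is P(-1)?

1/2

Write P(n) = an^3 + bn^2 + cn + d. Substituting each data point gives a linear system:
  d = 2
  8a + 4b + 2c + d = 38
  64a + 16b + 4c + d = 318
  216a + 36b + 6c + d = 1082
Solving the system yields a = 5, b = 1/2, c = -3, d = 2.
So P(n) = 5n^3 + (1/2)n^2 - 3n + 2.
Then P(-1) = 1/2.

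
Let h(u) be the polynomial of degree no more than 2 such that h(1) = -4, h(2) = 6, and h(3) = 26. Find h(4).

56

Write h(u) = au^2 + bu + c. Substituting each data point gives a linear system:
  a + b + c = -4
  4a + 2b + c = 6
  9a + 3b + c = 26
Solving the system yields a = 5, b = -5, c = -4.
So h(u) = 5u^2 - 5u - 4.
Then h(4) = 56.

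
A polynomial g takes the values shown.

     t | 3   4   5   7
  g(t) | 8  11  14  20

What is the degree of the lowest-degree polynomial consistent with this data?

Divided differences on the nodes 3, 4, 5, 7:
  order 0: 8  11  14  20
  order 1: 3  3  3
  order 2: 0  0
  order 3: 0
The order-1 divided differences are all 3 (nonzero) and every higher order vanishes, so the data lies on a polynomial of degree exactly 1.

1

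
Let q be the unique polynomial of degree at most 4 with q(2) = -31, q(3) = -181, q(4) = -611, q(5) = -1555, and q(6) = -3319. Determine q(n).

q(n) = -3n^4 + 3n^3 - 2n^2 - 2n + 5

Write q(n) = an^4 + bn^3 + cn^2 + dn + e. Substituting each data point gives a linear system:
  16a + 8b + 4c + 2d + e = -31
  81a + 27b + 9c + 3d + e = -181
  256a + 64b + 16c + 4d + e = -611
  625a + 125b + 25c + 5d + e = -1555
  1296a + 216b + 36c + 6d + e = -3319
Solving the system yields a = -3, b = 3, c = -2, d = -2, e = 5.
So q(n) = -3n^4 + 3n^3 - 2n^2 - 2n + 5.
Check: q(2) = -31. ✓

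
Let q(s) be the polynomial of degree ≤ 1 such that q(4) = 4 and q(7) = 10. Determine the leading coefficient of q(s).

2

Write q(s) = as + b. Substituting each data point gives a linear system:
  4a + b = 4
  7a + b = 10
Solving the system yields a = 2, b = -4.
So q(s) = 2s - 4.
The leading coefficient is 2.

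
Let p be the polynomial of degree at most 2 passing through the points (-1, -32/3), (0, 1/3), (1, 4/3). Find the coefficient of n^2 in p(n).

-5

Write p(n) = an^2 + bn + c. Substituting each data point gives a linear system:
  a - b + c = -32/3
  c = 1/3
  a + b + c = 4/3
Solving the system yields a = -5, b = 6, c = 1/3.
So p(n) = -5n² + 6n + 1/3.
The leading coefficient is -5.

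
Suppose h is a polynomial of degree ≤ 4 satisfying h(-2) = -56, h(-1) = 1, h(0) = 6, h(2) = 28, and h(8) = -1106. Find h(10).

-4124

Write h(u) = au^4 + bu^3 + cu^2 + du + e. Substituting each data point gives a linear system:
  16a - 8b + 4c - 2d + e = -56
  a - b + c - d + e = 1
  e = 6
  16a + 8b + 4c + 2d + e = 28
  4096a + 512b + 64c + 8d + e = -1106
Solving the system yields a = -1, b = 6, c = -1, d = -3, e = 6.
So h(u) = -u⁴ + 6u³ - u² - 3u + 6.
Then h(10) = -4124.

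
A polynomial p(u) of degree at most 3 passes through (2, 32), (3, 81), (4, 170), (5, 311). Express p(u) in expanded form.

Write p(u) = au^3 + bu^2 + cu + d. Substituting each data point gives a linear system:
  8a + 4b + 2c + d = 32
  27a + 9b + 3c + d = 81
  64a + 16b + 4c + d = 170
  125a + 25b + 5c + d = 311
Solving the system yields a = 2, b = 2, c = 1, d = 6.
So p(u) = 2u^3 + 2u^2 + u + 6.
Check: p(4) = 170. ✓

p(u) = 2u^3 + 2u^2 + u + 6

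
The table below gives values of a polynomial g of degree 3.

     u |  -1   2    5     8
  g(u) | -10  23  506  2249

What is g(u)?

g(u) = 5u^3 - 5u^2 + u + 1

Write g(u) = au^3 + bu^2 + cu + d. Substituting each data point gives a linear system:
  -a + b - c + d = -10
  8a + 4b + 2c + d = 23
  125a + 25b + 5c + d = 506
  512a + 64b + 8c + d = 2249
Solving the system yields a = 5, b = -5, c = 1, d = 1.
So g(u) = 5u³ - 5u² + u + 1.
Check: g(2) = 23. ✓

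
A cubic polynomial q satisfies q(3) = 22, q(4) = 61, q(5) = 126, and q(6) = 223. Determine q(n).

Write q(n) = an^3 + bn^2 + cn + d. Substituting each data point gives a linear system:
  27a + 9b + 3c + d = 22
  64a + 16b + 4c + d = 61
  125a + 25b + 5c + d = 126
  216a + 36b + 6c + d = 223
Solving the system yields a = 1, b = 1, c = -5, d = 1.
So q(n) = n³ + n² - 5n + 1.
Check: q(6) = 223. ✓

q(n) = n^3 + n^2 - 5n + 1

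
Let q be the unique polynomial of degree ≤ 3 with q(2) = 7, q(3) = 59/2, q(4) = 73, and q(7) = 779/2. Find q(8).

577

Using the Lagrange interpolation formula with nodes 2, 3, 4, 7:
  L_0(x) = (x - 3)(x - 4)(x - 7) / -10
  L_1(x) = (x - 2)(x - 4)(x - 7) / 4
  L_2(x) = (x - 2)(x - 3)(x - 7) / -6
  L_3(x) = (x - 2)(x - 3)(x - 4) / 60
Then q(x) = 7·L_0(x) + 59/2·L_1(x) + 73·L_2(x) + 779/2·L_3(x).
Expanding and collecting terms gives q(x) = x^3 + (3/2)x^2 - 4x + 1.
Evaluating at x = 8: q(8) = 577.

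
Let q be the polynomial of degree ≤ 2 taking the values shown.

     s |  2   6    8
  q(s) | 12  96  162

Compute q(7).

Using the Lagrange interpolation formula with nodes 2, 6, 8:
  L_0(s) = (s - 6)(s - 8) / 24
  L_1(s) = (s - 2)(s - 8) / -8
  L_2(s) = (s - 2)(s - 6) / 12
Then q(s) = 12·L_0(s) + 96·L_1(s) + 162·L_2(s).
Expanding and collecting terms gives q(s) = 2s² + 5s - 6.
Evaluating at s = 7: q(7) = 127.

127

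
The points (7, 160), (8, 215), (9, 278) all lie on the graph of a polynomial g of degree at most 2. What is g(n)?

g(n) = 4n^2 - 5n - 1

Using the Lagrange interpolation formula with nodes 7, 8, 9:
  L_0(n) = (n - 8)(n - 9) / 2
  L_1(n) = (n - 7)(n - 9) / -1
  L_2(n) = (n - 7)(n - 8) / 2
Then g(n) = 160·L_0(n) + 215·L_1(n) + 278·L_2(n).
Expanding and collecting terms gives g(n) = 4n^2 - 5n - 1.
Check: g(7) = 160. ✓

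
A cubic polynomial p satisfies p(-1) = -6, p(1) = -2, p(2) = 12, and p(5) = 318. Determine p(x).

p(x) = 3x^3 - 2x^2 - x - 2

Write p(x) = ax^3 + bx^2 + cx + d. Substituting each data point gives a linear system:
  -a + b - c + d = -6
  a + b + c + d = -2
  8a + 4b + 2c + d = 12
  125a + 25b + 5c + d = 318
Solving the system yields a = 3, b = -2, c = -1, d = -2.
So p(x) = 3x^3 - 2x^2 - x - 2.
Check: p(2) = 12. ✓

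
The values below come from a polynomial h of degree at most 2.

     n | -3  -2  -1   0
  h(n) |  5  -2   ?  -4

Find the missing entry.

On equispaced nodes a degree-2 polynomial has vanishing third forward difference, so
  - h(-3) + 3·h(-2) - 3·h(-1) + h(0) = 0.
Substituting the known values and solving for h(-1):
  -3·h(-1) = 15
  h(-1) = -5.

-5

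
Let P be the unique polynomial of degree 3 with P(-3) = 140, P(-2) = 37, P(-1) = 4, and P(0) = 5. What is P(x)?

Write P(x) = ax^3 + bx^2 + cx + d. Substituting each data point gives a linear system:
  -27a + 9b - 3c + d = 140
  -8a + 4b - 2c + d = 37
  -a + b - c + d = 4
  d = 5
Solving the system yields a = -6, b = -1, c = 6, d = 5.
So P(x) = -6x³ - x² + 6x + 5.
Check: P(0) = 5. ✓

P(x) = -6x^3 - x^2 + 6x + 5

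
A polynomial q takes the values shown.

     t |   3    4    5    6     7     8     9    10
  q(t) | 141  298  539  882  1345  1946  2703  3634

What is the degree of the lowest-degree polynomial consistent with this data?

3

Forward differences of the values at t = 3, 4, 5, 6, 7, 8, 9, 10:
  q  : 141  298  539  882  1345  1946  2703  3634
  Δ  : 157  241  343  463  601  757  931
  Δ^2: 84  102  120  138  156  174
  Δ^3: 18  18  18  18  18
  Δ^4: 0  0  0  0
  Δ^5: 0  0  0
  Δ^6: 0  0
  Δ^7: 0
The third differences are constant (18) and nonzero, while all higher differences vanish, so the minimal degree is 3.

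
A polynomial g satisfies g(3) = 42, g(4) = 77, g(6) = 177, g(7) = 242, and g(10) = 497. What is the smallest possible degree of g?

Divided differences on the nodes 3, 4, 6, 7, 10:
  order 0: 42  77  177  242  497
  order 1: 35  50  65  85
  order 2: 5  5  5
  order 3: 0  0
  order 4: 0
The order-2 divided differences are all 5 (nonzero) and every higher order vanishes, so the data lies on a polynomial of degree exactly 2.

2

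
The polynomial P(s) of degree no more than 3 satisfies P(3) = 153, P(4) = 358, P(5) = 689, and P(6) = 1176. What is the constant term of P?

Write P(s) = as^3 + bs^2 + cs + d. Substituting each data point gives a linear system:
  27a + 9b + 3c + d = 153
  64a + 16b + 4c + d = 358
  125a + 25b + 5c + d = 689
  216a + 36b + 6c + d = 1176
Solving the system yields a = 5, b = 3, c = -1, d = -6.
So P(s) = 5s³ + 3s² - s - 6.
The constant term is -6.

-6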